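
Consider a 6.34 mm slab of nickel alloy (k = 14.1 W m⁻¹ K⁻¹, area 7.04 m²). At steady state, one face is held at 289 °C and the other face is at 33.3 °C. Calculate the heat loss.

Q = kA·ΔT/L = 14.1 × 7.04 × |289 °C − 33.3 °C| / 0.00634 = 4.00×10^6 W

Q = 4000 kW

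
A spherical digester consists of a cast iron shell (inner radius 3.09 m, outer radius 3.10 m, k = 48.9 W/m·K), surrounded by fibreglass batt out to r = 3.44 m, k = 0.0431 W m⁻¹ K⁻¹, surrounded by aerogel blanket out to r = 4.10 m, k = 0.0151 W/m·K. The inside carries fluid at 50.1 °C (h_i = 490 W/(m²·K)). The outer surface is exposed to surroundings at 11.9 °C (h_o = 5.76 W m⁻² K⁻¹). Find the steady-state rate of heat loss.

Treat each layer as a resistance in series:
  R_conv,in = 1/(4πr²h) = 1/(4π·3.09²·490) = 1.701×10^-5 K/W
  R_cast iron = (1/3.09 − 1/3.10)/(4πk) = 0.001044/(4π·48.9) = 1.699×10^-6 K/W
  R_fibreglass batt = (1/3.10 − 1/3.44)/(4πk) = 0.03188/(4π·0.0431) = 0.05887 K/W
  R_aerogel blanket = (1/3.44 − 1/4.10)/(4πk) = 0.04680/(4π·0.0151) = 0.2466 K/W
  R_conv,out = 1/(4πr²h) = 1/(4π·4.10²·5.76) = 8.219×10^-4 K/W
ΣR = 1.701×10^-5 + 1.699×10^-6 + 0.05887 + 0.2466 + 8.219×10^-4 = 0.3063 K/W
Q = ΔT/ΣR = (50.1 °C − 11.9 °C)/0.3063 = 125 W

Q = 125 W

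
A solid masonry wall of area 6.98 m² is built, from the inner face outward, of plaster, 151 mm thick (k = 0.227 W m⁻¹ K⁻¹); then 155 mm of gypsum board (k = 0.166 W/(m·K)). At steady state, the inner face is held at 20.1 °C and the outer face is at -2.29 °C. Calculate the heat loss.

Resistance network (inner→outer):
  R_plaster = L/(kA) = 0.151/(0.227·6.98) = 0.09530 K/W
  R_gypsum board = L/(kA) = 0.155/(0.166·6.98) = 0.1338 K/W
ΣR = 0.09530 + 0.1338 = 0.2291 K/W
Q = ΔT/ΣR = (20.1 °C − -2.29 °C)/0.2291 = 97.7 W

Q = 97.7 W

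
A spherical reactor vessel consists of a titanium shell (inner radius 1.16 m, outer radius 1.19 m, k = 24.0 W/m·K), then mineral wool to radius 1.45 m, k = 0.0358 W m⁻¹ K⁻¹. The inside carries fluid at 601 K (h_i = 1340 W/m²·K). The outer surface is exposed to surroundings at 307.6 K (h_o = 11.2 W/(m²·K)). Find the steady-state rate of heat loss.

Q = 867 W

Treat each layer as a resistance in series:
  R_conv,in = 1/(4πr²h) = 1/(4π·1.16²·1340) = 4.413×10^-5 K/W
  R_titanium = (1/1.16 − 1/1.19)/(4πk) = 0.02173/(4π·24.0) = 7.206×10^-5 K/W
  R_mineral wool = (1/1.19 − 1/1.45)/(4πk) = 0.1507/(4π·0.0358) = 0.3349 K/W
  R_conv,out = 1/(4πr²h) = 1/(4π·1.45²·11.2) = 0.003379 K/W
ΣR = 4.413×10^-5 + 7.206×10^-5 + 0.3349 + 0.003379 = 0.3384 K/W
Q = ΔT/ΣR = (601 K − 307.6 K)/0.3384 = 867 W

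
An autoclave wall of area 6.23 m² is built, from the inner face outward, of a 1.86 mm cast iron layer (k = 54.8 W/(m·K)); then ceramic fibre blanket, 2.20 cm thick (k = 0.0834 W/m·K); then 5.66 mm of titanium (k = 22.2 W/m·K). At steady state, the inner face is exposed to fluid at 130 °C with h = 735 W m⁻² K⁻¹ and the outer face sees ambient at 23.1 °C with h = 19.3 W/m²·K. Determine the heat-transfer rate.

Series thermal resistances, inner to outer:
  R_conv,in = 1/(hA) = 1/(735·6.23) = 2.184×10^-4 K/W
  R_cast iron = L/(kA) = 0.00186/(54.8·6.23) = 5.448×10^-6 K/W
  R_ceramic fibre blanket = L/(kA) = 0.0220/(0.0834·6.23) = 0.04234 K/W
  R_titanium = L/(kA) = 0.00566/(22.2·6.23) = 4.092×10^-5 K/W
  R_conv,out = 1/(hA) = 1/(19.3·6.23) = 0.008317 K/W
ΣR = 2.184×10^-4 + 5.448×10^-6 + 0.04234 + 4.092×10^-5 + 0.008317 = 0.05092 K/W
Q = ΔT/ΣR = (130 °C − 23.1 °C)/0.05092 = 2100 W

Q = 2.10 kW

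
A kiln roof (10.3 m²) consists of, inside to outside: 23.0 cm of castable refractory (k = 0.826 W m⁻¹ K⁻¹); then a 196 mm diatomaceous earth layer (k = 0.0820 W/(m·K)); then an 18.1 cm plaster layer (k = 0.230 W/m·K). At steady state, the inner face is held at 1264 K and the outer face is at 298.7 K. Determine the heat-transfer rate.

Q = 2880 W

Resistance network (inner→outer):
  R_castable refractory = L/(kA) = 0.230/(0.826·10.3) = 0.02703 K/W
  R_diatomaceous earth = L/(kA) = 0.196/(0.0820·10.3) = 0.2321 K/W
  R_plaster = L/(kA) = 0.181/(0.230·10.3) = 0.07640 K/W
ΣR = 0.02703 + 0.2321 + 0.07640 = 0.3355 K/W
Q = ΔT/ΣR = (1264 K − 298.7 K)/0.3355 = 2880 W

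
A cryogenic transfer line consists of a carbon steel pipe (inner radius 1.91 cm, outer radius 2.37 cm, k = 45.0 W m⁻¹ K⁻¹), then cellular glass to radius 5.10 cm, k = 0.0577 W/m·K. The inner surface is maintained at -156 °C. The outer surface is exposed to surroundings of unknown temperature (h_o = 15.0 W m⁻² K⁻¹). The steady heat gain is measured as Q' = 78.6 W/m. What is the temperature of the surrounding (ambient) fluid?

T_out = 26.6 °C

Series resistances:
  R'_carbon steel = ln(0.0237/0.0191)/(2πk) = 0.2158/(2π·45.0) = 7.632×10^-4 m·K/W
  R'_cellular glass = ln(0.0510/0.0237)/(2πk) = 0.7664/(2π·0.0577) = 2.114 m·K/W
  R'_conv,out = 1/(2πr h) = 1/(2π·0.0510·15.0) = 0.2080 m·K/W
ΣR = 2.323 m·K/W
ΔT = Q'·ΣR = 78.6 × 2.323 = 182.6 K
Heat flows inward, so T_out = T_in + ΔT = -156 + 182.6 = 26.6 °C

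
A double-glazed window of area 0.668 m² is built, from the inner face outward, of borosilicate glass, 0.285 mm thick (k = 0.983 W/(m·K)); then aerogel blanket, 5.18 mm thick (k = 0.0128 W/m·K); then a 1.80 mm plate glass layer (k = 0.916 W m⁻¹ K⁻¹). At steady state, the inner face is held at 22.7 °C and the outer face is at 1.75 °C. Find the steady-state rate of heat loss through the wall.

Treat each layer as a resistance in series:
  R_borosilicate glass = L/(kA) = 2.85×10^-4/(0.983·0.668) = 4.340×10^-4 K/W
  R_aerogel blanket = L/(kA) = 0.00518/(0.0128·0.668) = 0.6058 K/W
  R_plate glass = L/(kA) = 0.00180/(0.916·0.668) = 0.002942 K/W
ΣR = 4.340×10^-4 + 0.6058 + 0.002942 = 0.6092 K/W
Q = ΔT/ΣR = (22.7 °C − 1.75 °C)/0.6092 = 34.4 W

Q = 34.4 W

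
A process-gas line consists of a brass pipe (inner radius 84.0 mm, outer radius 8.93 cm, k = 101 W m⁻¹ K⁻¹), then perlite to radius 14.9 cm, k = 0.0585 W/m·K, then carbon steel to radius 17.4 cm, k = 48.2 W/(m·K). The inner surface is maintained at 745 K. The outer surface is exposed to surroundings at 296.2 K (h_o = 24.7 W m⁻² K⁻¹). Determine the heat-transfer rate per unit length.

Resistance network (inner→outer):
  R'_brass = ln(0.0893/0.0840)/(2πk) = 0.06118/(2π·101) = 9.641×10^-5 m·K/W
  R'_perlite = ln(0.149/0.0893)/(2πk) = 0.5119/(2π·0.0585) = 1.393 m·K/W
  R'_carbon steel = ln(0.174/0.149)/(2πk) = 0.1551/(2π·48.2) = 5.122×10^-4 m·K/W
  R'_conv,out = 1/(2πr h) = 1/(2π·0.174·24.7) = 0.03703 m·K/W
ΣR = 9.641×10^-5 + 1.393 + 5.122×10^-4 + 0.03703 = 1.431 m·K/W
Q' = ΔT/ΣR = (745 K − 296.2 K)/1.431 = 314 W/m

Q' = 314 W/m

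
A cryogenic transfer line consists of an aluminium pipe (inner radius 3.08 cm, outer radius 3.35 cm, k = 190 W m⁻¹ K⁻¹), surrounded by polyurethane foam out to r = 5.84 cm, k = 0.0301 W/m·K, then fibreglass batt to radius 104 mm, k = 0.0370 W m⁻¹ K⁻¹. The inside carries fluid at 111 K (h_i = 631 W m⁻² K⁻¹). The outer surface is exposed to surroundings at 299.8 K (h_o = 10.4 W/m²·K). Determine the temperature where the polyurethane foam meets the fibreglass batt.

Resistance network (inner→outer):
  R'_conv,in = 1/(2πr h) = 1/(2π·0.0308·631) = 0.008189 m·K/W
  R'_aluminium = ln(0.0335/0.0308)/(2πk) = 0.08403/(2π·190) = 7.039×10^-5 m·K/W
  R'_polyurethane foam = ln(0.0584/0.0335)/(2πk) = 0.5558/(2π·0.0301) = 2.939 m·K/W
  R'_fibreglass batt = ln(0.104/0.0584)/(2πk) = 0.5771/(2π·0.0370) = 2.482 m·K/W
  R'_conv,out = 1/(2πr h) = 1/(2π·0.104·10.4) = 0.1471 m·K/W
ΣR = 0.008189 + 7.039×10^-5 + 2.939 + 2.482 + 0.1471 = 5.576 m·K/W
Q' = ΔT/ΣR = (111 K − 299.8 K)/5.576 = -33.86 W/m
From the inner boundary to the polyurethane foam/fibreglass batt interface, ΣR_partial = 2.947 m·K/W.
T_interface = T_in − Q'·ΣR_partial = 111 K − (-33.86)(2.947) = 210.8 K

T = 210.8 K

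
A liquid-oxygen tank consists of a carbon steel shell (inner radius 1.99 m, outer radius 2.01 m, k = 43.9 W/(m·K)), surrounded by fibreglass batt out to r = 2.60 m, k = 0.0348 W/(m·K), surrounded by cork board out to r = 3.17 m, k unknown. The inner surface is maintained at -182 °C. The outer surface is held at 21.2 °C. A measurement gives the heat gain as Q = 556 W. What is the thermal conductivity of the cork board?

ΣR = ΔT/Q = |-182 − 21.2|/556 = 0.3655 K/W
Known resistances:
  R_carbon steel = (1/1.99 − 1/2.01)/(4πk) = 0.005000/(4π·43.9) = 9.064×10^-6 K/W
  R_fibreglass batt = (1/2.01 − 1/2.60)/(4πk) = 0.1129/(4π·0.0348) = 0.2582 K/W
R_cork board = ΣR − ΣR_known = 0.3655 − 0.2582 = 0.1073 K/W
(1/r₁−1/r₂)/(4πk) = 0.1073 ⇒ k = 0.06916/(4π·0.1073) = 0.0513 W/m·K

k = 0.0513 W/m·K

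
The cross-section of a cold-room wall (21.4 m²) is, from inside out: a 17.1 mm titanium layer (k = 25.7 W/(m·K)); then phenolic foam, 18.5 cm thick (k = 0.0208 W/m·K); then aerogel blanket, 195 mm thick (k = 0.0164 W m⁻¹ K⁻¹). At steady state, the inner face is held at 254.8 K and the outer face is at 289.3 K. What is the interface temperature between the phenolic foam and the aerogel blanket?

Series thermal resistances, inner to outer:
  R_titanium = L/(kA) = 0.0171/(25.7·21.4) = 3.109×10^-5 K/W
  R_phenolic foam = L/(kA) = 0.185/(0.0208·21.4) = 0.4156 K/W
  R_aerogel blanket = L/(kA) = 0.195/(0.0164·21.4) = 0.5556 K/W
ΣR = 3.109×10^-5 + 0.4156 + 0.5556 = 0.9712 K/W
Q = ΔT/ΣR = (254.8 K − 289.3 K)/0.9712 = -35.52 W
From the inner boundary to the phenolic foam/aerogel blanket interface, ΣR_partial = 0.4156 K/W.
T_interface = T_in − Q·ΣR_partial = 254.8 K − (-35.52)(0.4156) = 269.56 K

T = 269.56 K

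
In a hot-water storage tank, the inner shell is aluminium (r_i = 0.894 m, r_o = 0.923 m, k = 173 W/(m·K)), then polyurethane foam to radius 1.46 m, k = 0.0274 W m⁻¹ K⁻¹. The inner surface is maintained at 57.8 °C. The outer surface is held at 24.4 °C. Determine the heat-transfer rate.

Q = 28.9 W

Treat each layer as a resistance in series:
  R_aluminium = (1/0.894 − 1/0.923)/(4πk) = 0.03514/(4π·173) = 1.617×10^-5 K/W
  R_polyurethane foam = (1/0.923 − 1/1.46)/(4πk) = 0.3985/(4π·0.0274) = 1.157 K/W
ΣR = 1.617×10^-5 + 1.157 = 1.157 K/W
Q = ΔT/ΣR = (57.8 °C − 24.4 °C)/1.157 = 28.9 W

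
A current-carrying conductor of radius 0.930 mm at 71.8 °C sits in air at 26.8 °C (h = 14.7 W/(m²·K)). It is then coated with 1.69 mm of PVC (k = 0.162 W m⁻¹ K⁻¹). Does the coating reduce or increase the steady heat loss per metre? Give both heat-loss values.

Critical radius for a cylinder: r_cr = k/h = 0.0110 m = 1.10 cm.
Outer radius after coating: r₂ = 9.30×10^-4 + 0.00169 = 0.002620 m.
Since r₁ < r_cr and r₂ ≤ r_cr, the coating moves toward the maximum at r_cr — heat loss rises.
Bare: R = 1/(2πr₁h) = 11.64 m·K/W; Q = 45/11.64 = 3.87 W/m.
Coated: R = R_cond + R_conv = 5.150 m·K/W; Q = 45/5.150 = 8.74 W/m.

increases: 3.87 → 8.74 W/m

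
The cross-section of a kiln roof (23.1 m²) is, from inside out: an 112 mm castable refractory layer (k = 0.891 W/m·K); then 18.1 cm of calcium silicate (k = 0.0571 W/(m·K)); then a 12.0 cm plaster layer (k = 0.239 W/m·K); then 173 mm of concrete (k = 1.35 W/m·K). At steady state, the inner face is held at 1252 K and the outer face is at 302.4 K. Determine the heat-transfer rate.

Q = 5.59 kW

Resistance network (inner→outer):
  R_castable refractory = L/(kA) = 0.112/(0.891·23.1) = 0.005442 K/W
  R_calcium silicate = L/(kA) = 0.181/(0.0571·23.1) = 0.1372 K/W
  R_plaster = L/(kA) = 0.120/(0.239·23.1) = 0.02174 K/W
  R_concrete = L/(kA) = 0.173/(1.35·23.1) = 0.005548 K/W
ΣR = 0.005442 + 0.1372 + 0.02174 + 0.005548 = 0.1699 K/W
Q = ΔT/ΣR = (1252 K − 302.4 K)/0.1699 = 5590 W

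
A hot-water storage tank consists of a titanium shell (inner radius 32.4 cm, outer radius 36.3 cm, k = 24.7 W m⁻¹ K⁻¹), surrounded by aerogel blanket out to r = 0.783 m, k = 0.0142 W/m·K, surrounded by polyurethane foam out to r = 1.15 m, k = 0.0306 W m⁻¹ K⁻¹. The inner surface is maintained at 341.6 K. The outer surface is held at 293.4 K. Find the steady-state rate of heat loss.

Q = 5.16 W

Treat each layer as a resistance in series:
  R_titanium = (1/0.324 − 1/0.363)/(4πk) = 0.3316/(4π·24.7) = 0.001068 K/W
  R_aerogel blanket = (1/0.363 − 1/0.783)/(4πk) = 1.478/(4π·0.0142) = 8.281 K/W
  R_polyurethane foam = (1/0.783 − 1/1.15)/(4πk) = 0.4076/(4π·0.0306) = 1.060 K/W
ΣR = 0.001068 + 8.281 + 1.060 = 9.342 K/W
Q = ΔT/ΣR = (341.6 K − 293.4 K)/9.342 = 5.16 W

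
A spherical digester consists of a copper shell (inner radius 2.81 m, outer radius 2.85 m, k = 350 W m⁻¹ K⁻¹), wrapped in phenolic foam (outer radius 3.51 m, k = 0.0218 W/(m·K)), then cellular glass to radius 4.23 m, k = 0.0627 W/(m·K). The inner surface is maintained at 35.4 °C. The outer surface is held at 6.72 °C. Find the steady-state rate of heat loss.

Treat each layer as a resistance in series:
  R_copper = (1/2.81 − 1/2.85)/(4πk) = 0.004995/(4π·350) = 1.136×10^-6 K/W
  R_phenolic foam = (1/2.85 − 1/3.51)/(4πk) = 0.06598/(4π·0.0218) = 0.2408 K/W
  R_cellular glass = (1/3.51 − 1/4.23)/(4πk) = 0.04849/(4π·0.0627) = 0.06155 K/W
ΣR = 1.136×10^-6 + 0.2408 + 0.06155 = 0.3024 K/W
Q = ΔT/ΣR = (35.4 °C − 6.72 °C)/0.3024 = 94.8 W

Q = 94.8 W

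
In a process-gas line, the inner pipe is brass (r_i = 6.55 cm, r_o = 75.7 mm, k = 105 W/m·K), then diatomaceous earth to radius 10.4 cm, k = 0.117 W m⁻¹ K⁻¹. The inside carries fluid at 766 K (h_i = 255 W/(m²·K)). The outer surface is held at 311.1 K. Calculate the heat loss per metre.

Q' = 1030 W/m

Resistance network (inner→outer):
  R'_conv,in = 1/(2πr h) = 1/(2π·0.0655·255) = 0.009529 m·K/W
  R'_brass = ln(0.0757/0.0655)/(2πk) = 0.1447/(2π·105) = 2.194×10^-4 m·K/W
  R'_diatomaceous earth = ln(0.104/0.0757)/(2πk) = 0.3176/(2π·0.117) = 0.4320 m·K/W
ΣR = 0.009529 + 2.194×10^-4 + 0.4320 = 0.4417 m·K/W
Q' = ΔT/ΣR = (766 K − 311.1 K)/0.4417 = 1030 W/m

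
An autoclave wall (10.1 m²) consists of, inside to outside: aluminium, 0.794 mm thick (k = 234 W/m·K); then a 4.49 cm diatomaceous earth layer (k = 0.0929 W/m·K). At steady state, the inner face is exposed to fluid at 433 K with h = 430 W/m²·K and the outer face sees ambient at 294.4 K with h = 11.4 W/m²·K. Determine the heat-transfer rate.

Q = 2440 W

Series thermal resistances, inner to outer:
  R_conv,in = 1/(hA) = 1/(430·10.1) = 2.303×10^-4 K/W
  R_aluminium = L/(kA) = 7.94×10^-4/(234·10.1) = 3.360×10^-7 K/W
  R_diatomaceous earth = L/(kA) = 0.0449/(0.0929·10.1) = 0.04785 K/W
  R_conv,out = 1/(hA) = 1/(11.4·10.1) = 0.008685 K/W
ΣR = 2.303×10^-4 + 3.360×10^-7 + 0.04785 + 0.008685 = 0.05677 K/W
Q = ΔT/ΣR = (433 K − 294.4 K)/0.05677 = 2440 W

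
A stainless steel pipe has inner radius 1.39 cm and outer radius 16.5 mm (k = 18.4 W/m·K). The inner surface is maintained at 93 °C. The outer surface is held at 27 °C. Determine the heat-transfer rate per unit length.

Q' = 44500 W/m

Q' = 2πk·ΔT/ln(r₂/r₁) = 2π × 18.4 × 66 / ln(0.0165/0.0139) = 44500 W/m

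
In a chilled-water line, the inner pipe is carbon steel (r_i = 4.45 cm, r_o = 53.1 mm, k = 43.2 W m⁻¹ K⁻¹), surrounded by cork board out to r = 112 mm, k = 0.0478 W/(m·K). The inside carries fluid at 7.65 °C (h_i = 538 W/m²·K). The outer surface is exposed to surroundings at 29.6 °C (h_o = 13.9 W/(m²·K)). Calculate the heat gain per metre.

Q' = 8.46 W/m

Resistance network (inner→outer):
  R'_conv,in = 1/(2πr h) = 1/(2π·0.0445·538) = 0.006648 m·K/W
  R'_carbon steel = ln(0.0531/0.0445)/(2πk) = 0.1767/(2π·43.2) = 6.509×10^-4 m·K/W
  R'_cork board = ln(0.112/0.0531)/(2πk) = 0.7463/(2π·0.0478) = 2.485 m·K/W
  R'_conv,out = 1/(2πr h) = 1/(2π·0.112·13.9) = 0.1022 m·K/W
ΣR = 0.006648 + 6.509×10^-4 + 2.485 + 0.1022 = 2.594 m·K/W
Q' = ΔT/ΣR = (7.65 °C − 29.6 °C)/2.594 = -8.46 W/m
(Negative Q' ⇒ heat flows inward; heat gain = 8.46 W/m.)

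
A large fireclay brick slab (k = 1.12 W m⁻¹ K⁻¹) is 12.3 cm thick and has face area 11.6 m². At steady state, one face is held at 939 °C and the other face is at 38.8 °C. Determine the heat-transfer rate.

Q = 95.1 kW

Q = kA·ΔT/L = 1.12 × 11.6 × |939 °C − 38.8 °C| / 0.123 = 95100 W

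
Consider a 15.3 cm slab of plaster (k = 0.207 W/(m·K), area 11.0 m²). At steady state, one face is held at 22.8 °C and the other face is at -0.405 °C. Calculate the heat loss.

Q = 345 W

Q = kA·ΔT/L = 0.207 × 11.0 × |22.8 °C − -0.405 °C| / 0.153 = 345 W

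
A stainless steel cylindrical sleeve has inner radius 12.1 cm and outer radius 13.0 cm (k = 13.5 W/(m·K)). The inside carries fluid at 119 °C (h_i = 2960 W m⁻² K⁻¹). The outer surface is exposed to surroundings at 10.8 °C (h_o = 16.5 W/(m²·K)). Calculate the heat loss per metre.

Series thermal resistances, inner to outer:
  R'_conv,in = 1/(2πr h) = 1/(2π·0.121·2960) = 4.444×10^-4 m·K/W
  R'_stainless steel = ln(0.130/0.121)/(2πk) = 0.07174/(2π·13.5) = 8.458×10^-4 m·K/W
  R'_conv,out = 1/(2πr h) = 1/(2π·0.130·16.5) = 0.07420 m·K/W
ΣR = 4.444×10^-4 + 8.458×10^-4 + 0.07420 = 0.07549 m·K/W
Q' = ΔT/ΣR = (119 °C − 10.8 °C)/0.07549 = 1430 W/m

Q' = 1430 W/m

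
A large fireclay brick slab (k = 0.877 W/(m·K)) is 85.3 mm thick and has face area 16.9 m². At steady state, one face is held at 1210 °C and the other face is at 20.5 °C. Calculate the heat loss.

Q = kA·ΔT/L = 0.877 × 16.9 × |1210 °C − 20.5 °C| / 0.0853 = 2.07×10^5 W

Q = 207 kW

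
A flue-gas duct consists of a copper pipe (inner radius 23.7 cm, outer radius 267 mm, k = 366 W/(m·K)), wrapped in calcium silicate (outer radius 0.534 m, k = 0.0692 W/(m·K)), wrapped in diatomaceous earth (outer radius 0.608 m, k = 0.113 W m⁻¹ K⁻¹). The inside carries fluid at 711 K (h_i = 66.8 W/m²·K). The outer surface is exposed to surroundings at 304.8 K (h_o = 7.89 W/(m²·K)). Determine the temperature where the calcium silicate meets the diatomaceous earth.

T = 353.0 K

Treat each layer as a resistance in series:
  R'_conv,in = 1/(2πr h) = 1/(2π·0.237·66.8) = 0.01005 m·K/W
  R'_copper = ln(0.267/0.237)/(2πk) = 0.1192/(2π·366) = 5.183×10^-5 m·K/W
  R'_calcium silicate = ln(0.534/0.267)/(2πk) = 0.6931/(2π·0.0692) = 1.594 m·K/W
  R'_diatomaceous earth = ln(0.608/0.534)/(2πk) = 0.1298/(2π·0.113) = 0.1828 m·K/W
  R'_conv,out = 1/(2πr h) = 1/(2π·0.608·7.89) = 0.03318 m·K/W
ΣR = 0.01005 + 5.183×10^-5 + 1.594 + 0.1828 + 0.03318 = 1.820 m·K/W
Q' = ΔT/ΣR = (711 K − 304.8 K)/1.820 = 223.2 W/m
From the inner boundary to the calcium silicate/diatomaceous earth interface, ΣR_partial = 1.604 m·K/W.
T_interface = T_in − Q'·ΣR_partial = 711 K − (223.2)(1.604) = 353.0 K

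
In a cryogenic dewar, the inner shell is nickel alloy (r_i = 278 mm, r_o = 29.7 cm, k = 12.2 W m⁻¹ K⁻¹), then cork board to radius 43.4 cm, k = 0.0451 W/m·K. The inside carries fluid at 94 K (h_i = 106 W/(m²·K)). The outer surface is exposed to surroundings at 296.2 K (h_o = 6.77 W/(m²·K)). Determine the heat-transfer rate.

Series thermal resistances, inner to outer:
  R_conv,in = 1/(4πr²h) = 1/(4π·0.278²·106) = 0.009714 K/W
  R_nickel alloy = (1/0.278 − 1/0.297)/(4πk) = 0.2301/(4π·12.2) = 0.001501 K/W
  R_cork board = (1/0.297 − 1/0.434)/(4πk) = 1.063/(4π·0.0451) = 1.875 K/W
  R_conv,out = 1/(4πr²h) = 1/(4π·0.434²·6.77) = 0.06241 K/W
ΣR = 0.009714 + 0.001501 + 1.875 + 0.06241 = 1.949 K/W
Q = ΔT/ΣR = (94 K − 296.2 K)/1.949 = -104 W
(Negative Q ⇒ heat flows inward; heat gain = 104 W.)

Q = 104 W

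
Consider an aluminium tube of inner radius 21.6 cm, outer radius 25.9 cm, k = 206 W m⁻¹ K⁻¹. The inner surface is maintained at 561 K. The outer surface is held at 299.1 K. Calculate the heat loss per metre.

Q' = 1.87×10^6 W/m

Q' = 2πk·ΔT/ln(r₂/r₁) = 2π × 206 × 261.9 / ln(0.259/0.216) = 1.87×10^6 W/m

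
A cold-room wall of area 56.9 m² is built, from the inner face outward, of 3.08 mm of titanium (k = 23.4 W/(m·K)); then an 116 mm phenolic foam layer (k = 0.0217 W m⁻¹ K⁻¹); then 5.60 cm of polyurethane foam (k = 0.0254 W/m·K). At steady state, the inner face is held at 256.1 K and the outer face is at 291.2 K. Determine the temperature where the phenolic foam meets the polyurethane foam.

T = 280.95 K

Series thermal resistances, inner to outer:
  R_titanium = L/(kA) = 0.00308/(23.4·56.9) = 2.313×10^-6 K/W
  R_phenolic foam = L/(kA) = 0.116/(0.0217·56.9) = 0.09395 K/W
  R_polyurethane foam = L/(kA) = 0.0560/(0.0254·56.9) = 0.03875 K/W
ΣR = 2.313×10^-6 + 0.09395 + 0.03875 = 0.1327 K/W
Q = ΔT/ΣR = (256.1 K − 291.2 K)/0.1327 = -264.5 W
From the inner boundary to the phenolic foam/polyurethane foam interface, ΣR_partial = 0.09395 K/W.
T_interface = T_in − Q·ΣR_partial = 256.1 K − (-264.5)(0.09395) = 280.95 K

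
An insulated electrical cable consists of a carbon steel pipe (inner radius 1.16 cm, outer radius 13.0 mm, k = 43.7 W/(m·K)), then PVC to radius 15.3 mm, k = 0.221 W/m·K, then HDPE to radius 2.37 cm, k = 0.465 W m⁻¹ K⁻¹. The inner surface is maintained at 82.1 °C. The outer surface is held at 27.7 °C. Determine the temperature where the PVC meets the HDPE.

T = 58.2 °C

Resistance network (inner→outer):
  R'_carbon steel = ln(0.0130/0.0116)/(2πk) = 0.1139/(2π·43.7) = 4.150×10^-4 m·K/W
  R'_PVC = ln(0.0153/0.0130)/(2πk) = 0.1629/(2π·0.221) = 0.1173 m·K/W
  R'_HDPE = ln(0.0237/0.0153)/(2πk) = 0.4376/(2π·0.465) = 0.1498 m·K/W
ΣR = 4.150×10^-4 + 0.1173 + 0.1498 = 0.2675 m·K/W
Q' = ΔT/ΣR = (82.1 °C − 27.7 °C)/0.2675 = 203.4 W/m
From the inner boundary to the PVC/HDPE interface, ΣR_partial = 0.1177 m·K/W.
T_interface = T_in − Q'·ΣR_partial = 82.1 °C − (203.4)(0.1177) = 58.2 °C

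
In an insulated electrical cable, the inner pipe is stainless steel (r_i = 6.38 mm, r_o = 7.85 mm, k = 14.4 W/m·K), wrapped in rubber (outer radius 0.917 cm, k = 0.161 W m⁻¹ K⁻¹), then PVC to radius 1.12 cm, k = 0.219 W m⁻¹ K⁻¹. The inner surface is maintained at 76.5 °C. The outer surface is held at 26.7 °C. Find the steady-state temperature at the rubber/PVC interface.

T = 50.7 °C

Treat each layer as a resistance in series:
  R'_stainless steel = ln(0.00785/0.00638)/(2πk) = 0.2073/(2π·14.4) = 0.002292 m·K/W
  R'_rubber = ln(0.00917/0.00785)/(2πk) = 0.1554/(2π·0.161) = 0.1536 m·K/W
  R'_PVC = ln(0.0112/0.00917)/(2πk) = 0.2000/(2π·0.219) = 0.1453 m·K/W
ΣR = 0.002292 + 0.1536 + 0.1453 = 0.3012 m·K/W
Q' = ΔT/ΣR = (76.5 °C − 26.7 °C)/0.3012 = 165.3 W/m
From the inner boundary to the rubber/PVC interface, ΣR_partial = 0.1559 m·K/W.
T_interface = T_in − Q'·ΣR_partial = 76.5 °C − (165.3)(0.1559) = 50.7 °C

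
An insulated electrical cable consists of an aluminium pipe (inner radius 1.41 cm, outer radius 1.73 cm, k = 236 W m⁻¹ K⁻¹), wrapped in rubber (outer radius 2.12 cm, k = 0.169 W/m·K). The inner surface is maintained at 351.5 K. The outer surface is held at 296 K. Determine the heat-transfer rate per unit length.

Q' = 290 W/m

Series thermal resistances, inner to outer:
  R'_aluminium = ln(0.0173/0.0141)/(2πk) = 0.2045/(2π·236) = 1.379×10^-4 m·K/W
  R'_rubber = ln(0.0212/0.0173)/(2πk) = 0.2033/(2π·0.169) = 0.1915 m·K/W
ΣR = 1.379×10^-4 + 0.1915 = 0.1916 m·K/W
Q' = ΔT/ΣR = (351.5 K − 296 K)/0.1916 = 290 W/m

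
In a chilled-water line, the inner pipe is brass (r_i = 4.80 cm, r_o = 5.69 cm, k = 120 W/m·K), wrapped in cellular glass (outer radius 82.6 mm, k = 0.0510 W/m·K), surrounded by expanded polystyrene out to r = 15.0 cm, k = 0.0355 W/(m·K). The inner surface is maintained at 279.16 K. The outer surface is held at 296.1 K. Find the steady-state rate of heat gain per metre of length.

Series thermal resistances, inner to outer:
  R'_brass = ln(0.0569/0.0480)/(2πk) = 0.1701/(2π·120) = 2.256×10^-4 m·K/W
  R'_cellular glass = ln(0.0826/0.0569)/(2πk) = 0.3727/(2π·0.0510) = 1.163 m·K/W
  R'_expanded polystyrene = ln(0.150/0.0826)/(2πk) = 0.5966/(2π·0.0355) = 2.675 m·K/W
ΣR = 2.256×10^-4 + 1.163 + 2.675 = 3.838 m·K/W
Q' = ΔT/ΣR = (279.16 K − 296.1 K)/3.838 = -4.41 W/m
(Negative Q' ⇒ heat flows inward; heat gain = 4.41 W/m.)

Q' = 4.41 W/m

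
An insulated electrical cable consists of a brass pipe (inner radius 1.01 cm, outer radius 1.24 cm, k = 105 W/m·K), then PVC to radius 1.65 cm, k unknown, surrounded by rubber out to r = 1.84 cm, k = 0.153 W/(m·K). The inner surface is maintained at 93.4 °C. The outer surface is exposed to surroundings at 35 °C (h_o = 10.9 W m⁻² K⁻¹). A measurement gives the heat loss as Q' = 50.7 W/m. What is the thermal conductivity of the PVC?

ΣR = ΔT/Q' = |93.4 − 35|/50.7 = 1.152 m·K/W
Known resistances:
  R'_brass = ln(0.0124/0.0101)/(2πk) = 0.2052/(2π·105) = 3.110×10^-4 m·K/W
  R'_rubber = ln(0.0184/0.0165)/(2πk) = 0.1090/(2π·0.153) = 0.1134 m·K/W
  R'_conv,out = 1/(2πr h) = 1/(2π·0.0184·10.9) = 0.7936 m·K/W
R_PVC = ΣR − ΣR_known = 1.152 − 0.9073 = 0.2447 m·K/W
ln(r₂/r₁)/(2πk) = 0.2447 ⇒ k = 0.2857/(2π·0.2447) = 0.186 W/m·K

k = 0.186 W/m·K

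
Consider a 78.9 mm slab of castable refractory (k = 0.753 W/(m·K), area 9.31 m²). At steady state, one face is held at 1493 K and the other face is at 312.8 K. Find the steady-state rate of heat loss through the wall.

Q = 105 kW

Q = kA·ΔT/L = 0.753 × 9.31 × |1493 K − 312.8 K| / 0.0789 = 1.05×10^5 W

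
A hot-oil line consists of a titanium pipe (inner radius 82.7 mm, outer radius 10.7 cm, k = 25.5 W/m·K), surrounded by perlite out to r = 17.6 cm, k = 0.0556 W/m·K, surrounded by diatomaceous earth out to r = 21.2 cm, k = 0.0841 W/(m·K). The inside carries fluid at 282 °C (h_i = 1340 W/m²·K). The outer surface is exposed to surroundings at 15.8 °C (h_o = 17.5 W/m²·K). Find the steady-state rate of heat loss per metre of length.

Resistance network (inner→outer):
  R'_conv,in = 1/(2πr h) = 1/(2π·0.0827·1340) = 0.001436 m·K/W
  R'_titanium = ln(0.107/0.0827)/(2πk) = 0.2576/(2π·25.5) = 0.001608 m·K/W
  R'_perlite = ln(0.176/0.107)/(2πk) = 0.4977/(2π·0.0556) = 1.425 m·K/W
  R'_diatomaceous earth = ln(0.212/0.176)/(2πk) = 0.1861/(2π·0.0841) = 0.3522 m·K/W
  R'_conv,out = 1/(2πr h) = 1/(2π·0.212·17.5) = 0.04290 m·K/W
ΣR = 0.001436 + 0.001608 + 1.425 + 0.3522 + 0.04290 = 1.823 m·K/W
Q' = ΔT/ΣR = (282 °C − 15.8 °C)/1.823 = 146 W/m

Q' = 146 W/m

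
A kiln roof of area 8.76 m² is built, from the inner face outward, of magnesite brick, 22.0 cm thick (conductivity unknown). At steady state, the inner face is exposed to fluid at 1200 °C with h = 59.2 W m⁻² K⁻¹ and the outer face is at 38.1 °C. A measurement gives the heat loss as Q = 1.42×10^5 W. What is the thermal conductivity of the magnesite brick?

ΣR = ΔT/Q = |1200 − 38.1|/1.42×10^5 = 0.008182 K/W
Known resistances:
  R_conv,in = 1/(hA) = 1/(59.2·8.76) = 0.001928 K/W
R_magnesite brick = ΣR − ΣR_known = 0.008182 − 0.001928 = 0.006254 K/W
L/(kA) = 0.006254 ⇒ k = 0.220/(0.006254·8.76) = 4.02 W/m·K

k = 4.02 W/m·K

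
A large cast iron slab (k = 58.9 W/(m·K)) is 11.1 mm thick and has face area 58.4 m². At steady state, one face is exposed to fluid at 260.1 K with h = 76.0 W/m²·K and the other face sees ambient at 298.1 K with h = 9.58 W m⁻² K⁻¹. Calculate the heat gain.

Q = 18.8 kW

Resistance network (inner→outer):
  R_conv,in = 1/(hA) = 1/(76.0·58.4) = 2.253×10^-4 K/W
  R_cast iron = L/(kA) = 0.0111/(58.9·58.4) = 3.227×10^-6 K/W
  R_conv,out = 1/(hA) = 1/(9.58·58.4) = 0.001787 K/W
ΣR = 2.253×10^-4 + 3.227×10^-6 + 0.001787 = 0.002016 K/W
Q = ΔT/ΣR = (260.1 K − 298.1 K)/0.002016 = -18800 W
(Negative Q ⇒ heat flows inward; heat gain = 18800 W.)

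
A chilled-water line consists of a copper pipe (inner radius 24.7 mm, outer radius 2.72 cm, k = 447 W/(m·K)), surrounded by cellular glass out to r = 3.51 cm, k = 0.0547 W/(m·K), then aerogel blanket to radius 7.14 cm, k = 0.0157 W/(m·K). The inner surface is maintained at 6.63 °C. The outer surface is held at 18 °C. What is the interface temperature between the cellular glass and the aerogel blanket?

T = 7.69 °C

Resistance network (inner→outer):
  R'_copper = ln(0.0272/0.0247)/(2πk) = 0.09641/(2π·447) = 3.433×10^-5 m·K/W
  R'_cellular glass = ln(0.0351/0.0272)/(2πk) = 0.2550/(2π·0.0547) = 0.7419 m·K/W
  R'_aerogel blanket = ln(0.0714/0.0351)/(2πk) = 0.7101/(2π·0.0157) = 7.198 m·K/W
ΣR = 3.433×10^-5 + 0.7419 + 7.198 = 7.940 m·K/W
Q' = ΔT/ΣR = (6.63 °C − 18 °C)/7.940 = -1.432 W/m
From the inner boundary to the cellular glass/aerogel blanket interface, ΣR_partial = 0.7419 m·K/W.
T_interface = T_in − Q'·ΣR_partial = 6.63 °C − (-1.432)(0.7419) = 7.69 °C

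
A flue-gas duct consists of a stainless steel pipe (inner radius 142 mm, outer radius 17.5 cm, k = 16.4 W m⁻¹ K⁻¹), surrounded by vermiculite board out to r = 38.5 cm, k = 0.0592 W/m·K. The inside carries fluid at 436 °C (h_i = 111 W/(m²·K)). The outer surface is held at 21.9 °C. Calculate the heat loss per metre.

Q' = 194 W/m

Resistance network (inner→outer):
  R'_conv,in = 1/(2πr h) = 1/(2π·0.142·111) = 0.01010 m·K/W
  R'_stainless steel = ln(0.175/0.142)/(2πk) = 0.2090/(2π·16.4) = 0.002028 m·K/W
  R'_vermiculite board = ln(0.385/0.175)/(2πk) = 0.7885/(2π·0.0592) = 2.120 m·K/W
ΣR = 0.01010 + 0.002028 + 2.120 = 2.132 m·K/W
Q' = ΔT/ΣR = (436 °C − 21.9 °C)/2.132 = 194 W/m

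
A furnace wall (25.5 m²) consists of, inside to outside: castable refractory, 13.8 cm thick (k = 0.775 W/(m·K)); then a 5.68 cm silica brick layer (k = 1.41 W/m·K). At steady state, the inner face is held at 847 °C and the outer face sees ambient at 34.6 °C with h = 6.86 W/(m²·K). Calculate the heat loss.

Q = 56900 W

Treat each layer as a resistance in series:
  R_castable refractory = L/(kA) = 0.138/(0.775·25.5) = 0.006983 K/W
  R_silica brick = L/(kA) = 0.0568/(1.41·25.5) = 0.001580 K/W
  R_conv,out = 1/(hA) = 1/(6.86·25.5) = 0.005717 K/W
ΣR = 0.006983 + 0.001580 + 0.005717 = 0.01428 K/W
Q = ΔT/ΣR = (847 °C − 34.6 °C)/0.01428 = 56900 W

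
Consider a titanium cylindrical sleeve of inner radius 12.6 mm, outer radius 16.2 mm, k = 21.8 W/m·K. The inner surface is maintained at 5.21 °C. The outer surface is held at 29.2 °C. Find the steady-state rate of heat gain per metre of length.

Q' = 2πk·ΔT/ln(r₂/r₁) = 2π × 21.8 × 23.99 / ln(0.0162/0.0126) = 13100 W/m

Q' = 13100 W/m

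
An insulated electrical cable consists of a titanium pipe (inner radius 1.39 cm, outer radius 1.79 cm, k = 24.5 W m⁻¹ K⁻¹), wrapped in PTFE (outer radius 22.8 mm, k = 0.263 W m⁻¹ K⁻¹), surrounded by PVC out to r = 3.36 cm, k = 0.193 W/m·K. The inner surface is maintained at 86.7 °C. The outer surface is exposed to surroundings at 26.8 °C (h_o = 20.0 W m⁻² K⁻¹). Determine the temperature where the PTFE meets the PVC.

T = 74.1 °C

Treat each layer as a resistance in series:
  R'_titanium = ln(0.0179/0.0139)/(2πk) = 0.2529/(2π·24.5) = 0.001643 m·K/W
  R'_PTFE = ln(0.0228/0.0179)/(2πk) = 0.2420/(2π·0.263) = 0.1464 m·K/W
  R'_PVC = ln(0.0336/0.0228)/(2πk) = 0.3878/(2π·0.193) = 0.3198 m·K/W
  R'_conv,out = 1/(2πr h) = 1/(2π·0.0336·20.0) = 0.2368 m·K/W
ΣR = 0.001643 + 0.1464 + 0.3198 + 0.2368 = 0.7046 m·K/W
Q' = ΔT/ΣR = (86.7 °C − 26.8 °C)/0.7046 = 85.01 W/m
From the inner boundary to the PTFE/PVC interface, ΣR_partial = 0.1480 m·K/W.
T_interface = T_in − Q'·ΣR_partial = 86.7 °C − (85.01)(0.1480) = 74.1 °C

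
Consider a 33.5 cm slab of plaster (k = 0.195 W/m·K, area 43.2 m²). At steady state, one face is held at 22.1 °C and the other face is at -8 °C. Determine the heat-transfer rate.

Q = kA·ΔT/L = 0.195 × 43.2 × |22.1 °C − -8 °C| / 0.335 = 757 W

Q = 757 W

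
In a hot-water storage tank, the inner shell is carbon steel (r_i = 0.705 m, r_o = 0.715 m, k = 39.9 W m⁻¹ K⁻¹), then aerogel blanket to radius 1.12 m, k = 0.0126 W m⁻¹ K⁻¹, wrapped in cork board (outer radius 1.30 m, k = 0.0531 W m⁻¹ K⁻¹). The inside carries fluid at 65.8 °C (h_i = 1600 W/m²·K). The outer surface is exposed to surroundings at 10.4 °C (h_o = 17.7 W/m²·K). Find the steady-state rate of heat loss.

Treat each layer as a resistance in series:
  R_conv,in = 1/(4πr²h) = 1/(4π·0.705²·1600) = 1.001×10^-4 K/W
  R_carbon steel = (1/0.705 − 1/0.715)/(4πk) = 0.01984/(4π·39.9) = 3.957×10^-5 K/W
  R_aerogel blanket = (1/0.715 − 1/1.12)/(4πk) = 0.5057/(4π·0.0126) = 3.194 K/W
  R_cork board = (1/1.12 − 1/1.30)/(4πk) = 0.1236/(4π·0.0531) = 0.1853 K/W
  R_conv,out = 1/(4πr²h) = 1/(4π·1.30²·17.7) = 0.002660 K/W
ΣR = 1.001×10^-4 + 3.957×10^-5 + 3.194 + 0.1853 + 0.002660 = 3.382 K/W
Q = ΔT/ΣR = (65.8 °C − 10.4 °C)/3.382 = 16.4 W

Q = 16.4 W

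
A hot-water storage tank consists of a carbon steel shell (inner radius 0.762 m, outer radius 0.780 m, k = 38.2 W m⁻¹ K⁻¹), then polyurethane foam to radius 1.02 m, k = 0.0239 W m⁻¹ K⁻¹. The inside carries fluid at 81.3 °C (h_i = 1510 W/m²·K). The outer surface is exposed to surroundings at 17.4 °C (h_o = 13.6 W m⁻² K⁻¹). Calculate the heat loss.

Series thermal resistances, inner to outer:
  R_conv,in = 1/(4πr²h) = 1/(4π·0.762²·1510) = 9.076×10^-5 K/W
  R_carbon steel = (1/0.762 − 1/0.780)/(4πk) = 0.03028/(4π·38.2) = 6.309×10^-5 K/W
  R_polyurethane foam = (1/0.780 − 1/1.02)/(4πk) = 0.3017/(4π·0.0239) = 1.004 K/W
  R_conv,out = 1/(4πr²h) = 1/(4π·1.02²·13.6) = 0.005624 K/W
ΣR = 9.076×10^-5 + 6.309×10^-5 + 1.004 + 0.005624 = 1.010 K/W
Q = ΔT/ΣR = (81.3 °C − 17.4 °C)/1.010 = 63.3 W

Q = 63.3 W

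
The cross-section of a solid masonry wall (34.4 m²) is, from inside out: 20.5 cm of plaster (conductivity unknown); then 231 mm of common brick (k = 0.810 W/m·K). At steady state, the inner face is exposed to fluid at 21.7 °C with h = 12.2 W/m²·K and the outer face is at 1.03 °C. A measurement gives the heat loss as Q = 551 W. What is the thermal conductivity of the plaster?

k = 0.222 W/m·K

ΣR = ΔT/Q = |21.7 − 1.03|/551 = 0.03751 K/W
Known resistances:
  R_conv,in = 1/(hA) = 1/(12.2·34.4) = 0.002383 K/W
  R_common brick = L/(kA) = 0.231/(0.810·34.4) = 0.008290 K/W
R_plaster = ΣR − ΣR_known = 0.03751 − 0.01067 = 0.02684 K/W
L/(kA) = 0.02684 ⇒ k = 0.205/(0.02684·34.4) = 0.222 W/m·K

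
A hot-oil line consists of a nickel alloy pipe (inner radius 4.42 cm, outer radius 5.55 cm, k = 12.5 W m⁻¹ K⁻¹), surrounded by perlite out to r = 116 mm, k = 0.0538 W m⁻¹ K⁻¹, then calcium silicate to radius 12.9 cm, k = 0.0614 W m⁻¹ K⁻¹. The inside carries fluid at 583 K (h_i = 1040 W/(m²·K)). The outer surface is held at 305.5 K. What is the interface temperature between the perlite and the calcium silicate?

T = 336.5 K

Series thermal resistances, inner to outer:
  R'_conv,in = 1/(2πr h) = 1/(2π·0.0442·1040) = 0.003462 m·K/W
  R'_nickel alloy = ln(0.0555/0.0442)/(2πk) = 0.2277/(2π·12.5) = 0.002899 m·K/W
  R'_perlite = ln(0.116/0.0555)/(2πk) = 0.7372/(2π·0.0538) = 2.181 m·K/W
  R'_calcium silicate = ln(0.129/0.116)/(2πk) = 0.1062/(2π·0.0614) = 0.2753 m·K/W
ΣR = 0.003462 + 0.002899 + 2.181 + 0.2753 = 2.463 m·K/W
Q' = ΔT/ΣR = (583 K − 305.5 K)/2.463 = 112.7 W/m
From the inner boundary to the perlite/calcium silicate interface, ΣR_partial = 2.187 m·K/W.
T_interface = T_in − Q'·ΣR_partial = 583 K − (112.7)(2.187) = 336.5 K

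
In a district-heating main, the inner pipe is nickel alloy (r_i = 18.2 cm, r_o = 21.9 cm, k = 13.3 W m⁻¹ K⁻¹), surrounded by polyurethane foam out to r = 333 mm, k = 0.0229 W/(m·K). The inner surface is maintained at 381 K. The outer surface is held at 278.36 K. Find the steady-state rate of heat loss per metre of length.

Q' = 35.2 W/m

Series thermal resistances, inner to outer:
  R'_nickel alloy = ln(0.219/0.182)/(2πk) = 0.1851/(2π·13.3) = 0.002215 m·K/W
  R'_polyurethane foam = ln(0.333/0.219)/(2πk) = 0.4191/(2π·0.0229) = 2.913 m·K/W
ΣR = 0.002215 + 2.913 = 2.915 m·K/W
Q' = ΔT/ΣR = (381 K − 278.36 K)/2.915 = 35.2 W/m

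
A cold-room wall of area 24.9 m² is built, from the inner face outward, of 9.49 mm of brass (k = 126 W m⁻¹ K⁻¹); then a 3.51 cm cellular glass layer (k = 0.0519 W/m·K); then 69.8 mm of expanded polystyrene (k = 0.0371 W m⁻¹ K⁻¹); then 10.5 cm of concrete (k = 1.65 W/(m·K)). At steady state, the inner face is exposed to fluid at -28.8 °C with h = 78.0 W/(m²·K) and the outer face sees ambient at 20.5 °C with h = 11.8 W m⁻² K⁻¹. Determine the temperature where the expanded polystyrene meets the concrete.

Resistance network (inner→outer):
  R_conv,in = 1/(hA) = 1/(78.0·24.9) = 5.149×10^-4 K/W
  R_brass = L/(kA) = 0.00949/(126·24.9) = 3.025×10^-6 K/W
  R_cellular glass = L/(kA) = 0.0351/(0.0519·24.9) = 0.02716 K/W
  R_expanded polystyrene = L/(kA) = 0.0698/(0.0371·24.9) = 0.07556 K/W
  R_concrete = L/(kA) = 0.105/(1.65·24.9) = 0.002556 K/W
  R_conv,out = 1/(hA) = 1/(11.8·24.9) = 0.003403 K/W
ΣR = 5.149×10^-4 + 3.025×10^-6 + 0.02716 + 0.07556 + 0.002556 + 0.003403 = 0.1092 K/W
Q = ΔT/ΣR = (-28.8 °C − 20.5 °C)/0.1092 = -451.5 W
From the inner boundary to the expanded polystyrene/concrete interface, ΣR_partial = 0.1032 K/W.
T_interface = T_in − Q·ΣR_partial = -28.8 °C − (-451.5)(0.1032) = 17.8 °C

T = 17.8 °C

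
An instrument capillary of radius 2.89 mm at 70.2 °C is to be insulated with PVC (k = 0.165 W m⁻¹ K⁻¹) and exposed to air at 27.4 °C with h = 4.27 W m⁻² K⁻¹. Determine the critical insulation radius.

r_cr = 3.86 cm

For a cylinder, r_cr = k_ins/h = 0.165/4.27 = 0.0386 m = 3.86 cm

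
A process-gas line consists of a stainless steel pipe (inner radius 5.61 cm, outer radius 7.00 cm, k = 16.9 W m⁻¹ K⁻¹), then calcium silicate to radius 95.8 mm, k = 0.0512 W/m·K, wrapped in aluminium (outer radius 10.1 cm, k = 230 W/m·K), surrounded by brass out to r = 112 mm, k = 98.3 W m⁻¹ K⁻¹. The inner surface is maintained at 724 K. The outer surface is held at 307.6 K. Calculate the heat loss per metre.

Treat each layer as a resistance in series:
  R'_stainless steel = ln(0.0700/0.0561)/(2πk) = 0.2214/(2π·16.9) = 0.002085 m·K/W
  R'_calcium silicate = ln(0.0958/0.0700)/(2πk) = 0.3138/(2π·0.0512) = 0.9753 m·K/W
  R'_aluminium = ln(0.101/0.0958)/(2πk) = 0.05286/(2π·230) = 3.658×10^-5 m·K/W
  R'_brass = ln(0.112/0.101)/(2πk) = 0.1034/(2π·98.3) = 1.674×10^-4 m·K/W
ΣR = 0.002085 + 0.9753 + 3.658×10^-5 + 1.674×10^-4 = 0.9776 m·K/W
Q' = ΔT/ΣR = (724 K − 307.6 K)/0.9776 = 426 W/m

Q' = 426 W/m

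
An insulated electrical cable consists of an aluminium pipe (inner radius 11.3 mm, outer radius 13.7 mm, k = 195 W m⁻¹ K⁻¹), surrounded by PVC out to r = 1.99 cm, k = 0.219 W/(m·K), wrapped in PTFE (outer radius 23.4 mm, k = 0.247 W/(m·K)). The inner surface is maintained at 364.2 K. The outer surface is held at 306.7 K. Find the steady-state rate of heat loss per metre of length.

Resistance network (inner→outer):
  R'_aluminium = ln(0.0137/0.0113)/(2πk) = 0.1926/(2π·195) = 1.572×10^-4 m·K/W
  R'_PVC = ln(0.0199/0.0137)/(2πk) = 0.3733/(2π·0.219) = 0.2713 m·K/W
  R'_PTFE = ln(0.0234/0.0199)/(2πk) = 0.1620/(2π·0.247) = 0.1044 m·K/W
ΣR = 1.572×10^-4 + 0.2713 + 0.1044 = 0.3759 m·K/W
Q' = ΔT/ΣR = (364.2 K − 306.7 K)/0.3759 = 153 W/m

Q' = 153 W/m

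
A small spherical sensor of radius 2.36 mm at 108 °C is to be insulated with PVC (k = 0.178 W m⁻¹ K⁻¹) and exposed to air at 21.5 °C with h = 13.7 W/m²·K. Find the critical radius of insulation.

For a sphere, r_cr = 2k_ins/h = 2·0.178/13.7 = 0.0260 m = 2.60 cm

r_cr = 2.60 cm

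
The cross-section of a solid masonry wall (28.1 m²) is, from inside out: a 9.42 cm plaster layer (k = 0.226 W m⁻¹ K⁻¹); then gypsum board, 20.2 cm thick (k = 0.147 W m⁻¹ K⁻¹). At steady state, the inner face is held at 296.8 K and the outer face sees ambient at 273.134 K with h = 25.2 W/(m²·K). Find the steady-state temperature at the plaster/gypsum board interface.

Series thermal resistances, inner to outer:
  R_plaster = L/(kA) = 0.0942/(0.226·28.1) = 0.01483 K/W
  R_gypsum board = L/(kA) = 0.202/(0.147·28.1) = 0.04890 K/W
  R_conv,out = 1/(hA) = 1/(25.2·28.1) = 0.001412 K/W
ΣR = 0.01483 + 0.04890 + 0.001412 = 0.06514 K/W
Q = ΔT/ΣR = (296.8 K − 273.134 K)/0.06514 = 363.3 W
From the inner boundary to the plaster/gypsum board interface, ΣR_partial = 0.01483 K/W.
T_interface = T_in − Q·ΣR_partial = 296.8 K − (363.3)(0.01483) = 291.4 K

T = 291.4 K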